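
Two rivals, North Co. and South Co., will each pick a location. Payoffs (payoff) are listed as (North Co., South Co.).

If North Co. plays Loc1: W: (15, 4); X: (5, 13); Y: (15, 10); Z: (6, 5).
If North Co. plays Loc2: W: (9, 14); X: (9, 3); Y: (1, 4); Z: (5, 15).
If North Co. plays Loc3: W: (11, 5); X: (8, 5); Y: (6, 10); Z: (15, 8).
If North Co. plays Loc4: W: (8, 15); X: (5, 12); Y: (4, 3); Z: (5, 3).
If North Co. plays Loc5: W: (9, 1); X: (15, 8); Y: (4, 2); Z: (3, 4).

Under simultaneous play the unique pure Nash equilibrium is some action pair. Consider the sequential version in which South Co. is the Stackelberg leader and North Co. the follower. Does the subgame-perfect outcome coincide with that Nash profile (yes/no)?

no

Solve by backward induction (South Co. leads).
- W: BR = Loc1, leader payoff 4.
- X: BR = Loc5, leader payoff 8.
- Y: BR = Loc1, leader payoff 10.
- Z: BR = Loc3, leader payoff 8.
South Co.'s induced payoffs are 4, 8, 10, 8, so South Co. commits to Y. Subgame-perfect outcome: (Loc1, Y) with payoffs (15, 10).
Under simultaneous play:
North Co.'s best replies: W→Loc1; X→Loc5; Y→Loc1; Z→Loc3.
South Co.'s best replies: Loc1→X; Loc2→Z; Loc3→Y; Loc4→W; Loc5→X.
The unique mutual best reply is (Loc5, X), giving (15, 8).
Sequential outcome (Loc1, Y) differs from the Nash profile (Loc5, X).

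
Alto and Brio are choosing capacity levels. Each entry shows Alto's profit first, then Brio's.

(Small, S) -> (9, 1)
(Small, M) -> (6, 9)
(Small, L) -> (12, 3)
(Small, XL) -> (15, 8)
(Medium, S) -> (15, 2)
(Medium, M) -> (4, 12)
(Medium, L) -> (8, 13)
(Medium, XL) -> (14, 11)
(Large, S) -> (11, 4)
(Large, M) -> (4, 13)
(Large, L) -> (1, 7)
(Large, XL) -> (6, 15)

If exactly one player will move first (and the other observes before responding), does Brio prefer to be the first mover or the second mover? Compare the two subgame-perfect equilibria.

second

If Alto leads: Brio's best replies are Small→M, Medium→L, Large→XL; Alto's induced payoffs 6, 8, 6; outcome (Medium, L), payoffs (8, 13).
If Brio leads: Alto's best replies are S→Medium, M→Small, L→Small, XL→Small; Brio's induced payoffs 2, 9, 3, 8; outcome (Small, M), payoffs (6, 9).
Brio gets 9 moving first and 13 moving second, so Brio prefers to move second.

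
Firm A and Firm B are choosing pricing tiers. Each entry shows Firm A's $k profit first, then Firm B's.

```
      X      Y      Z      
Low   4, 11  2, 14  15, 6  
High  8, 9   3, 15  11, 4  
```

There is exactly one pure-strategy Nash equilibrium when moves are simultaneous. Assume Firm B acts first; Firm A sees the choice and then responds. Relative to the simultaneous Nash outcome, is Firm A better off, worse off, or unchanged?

Firm A best-responds to each possible Firm B move:
- X → Firm A plays High (best of 4, 8); Firm B gets 9.
- Y → Firm A plays High (best of 2, 3); Firm B gets 15.
- Z → Firm A plays Low (best of 15, 11); Firm B gets 6.
Firm B's induced payoffs are 9, 15, 6, so Firm B commits to Y. Subgame-perfect outcome: (High, Y) with payoffs (3, 15).
Under simultaneous play:
Firm A's best replies: X→High; Y→High; Z→Low.
Firm B's best replies: Low→Y; High→Y.
Only (High, Y) has each player best-responding; Nash payoffs (3, 15).
Firm A earns 3 sequentially versus 3 at the Nash outcome: unchanged.

unchanged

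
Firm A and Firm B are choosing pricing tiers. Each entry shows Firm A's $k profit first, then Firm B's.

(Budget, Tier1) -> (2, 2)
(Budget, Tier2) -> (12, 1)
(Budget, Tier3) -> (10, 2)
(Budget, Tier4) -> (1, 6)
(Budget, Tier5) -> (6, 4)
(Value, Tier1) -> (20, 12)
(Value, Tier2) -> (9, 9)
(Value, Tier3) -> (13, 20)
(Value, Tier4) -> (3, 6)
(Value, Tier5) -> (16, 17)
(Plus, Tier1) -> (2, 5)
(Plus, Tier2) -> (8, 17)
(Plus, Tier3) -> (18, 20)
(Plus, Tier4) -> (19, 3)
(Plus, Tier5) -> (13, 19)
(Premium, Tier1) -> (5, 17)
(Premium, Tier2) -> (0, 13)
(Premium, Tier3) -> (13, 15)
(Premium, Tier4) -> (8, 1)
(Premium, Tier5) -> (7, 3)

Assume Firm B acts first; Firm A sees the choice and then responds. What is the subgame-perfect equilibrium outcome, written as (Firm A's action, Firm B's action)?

(Plus, Tier3)

Firm A best-responds to each possible Firm B move:
- Tier1 → Firm A plays Value (best of 2, 20, 2, 5); Firm B gets 12.
- Tier2 → Firm A plays Budget (best of 12, 9, 8, 0); Firm B gets 1.
- Tier3 → Firm A plays Plus (best of 10, 13, 18, 13); Firm B gets 20.
- Tier4 → Firm A plays Plus (best of 1, 3, 19, 8); Firm B gets 3.
- Tier5 → Firm A plays Value (best of 6, 16, 13, 7); Firm B gets 17.
Among 12, 1, 20, 3, 17, the best is 20 at Tier3. Subgame-perfect outcome: (Plus, Tier3) with payoffs (18, 20).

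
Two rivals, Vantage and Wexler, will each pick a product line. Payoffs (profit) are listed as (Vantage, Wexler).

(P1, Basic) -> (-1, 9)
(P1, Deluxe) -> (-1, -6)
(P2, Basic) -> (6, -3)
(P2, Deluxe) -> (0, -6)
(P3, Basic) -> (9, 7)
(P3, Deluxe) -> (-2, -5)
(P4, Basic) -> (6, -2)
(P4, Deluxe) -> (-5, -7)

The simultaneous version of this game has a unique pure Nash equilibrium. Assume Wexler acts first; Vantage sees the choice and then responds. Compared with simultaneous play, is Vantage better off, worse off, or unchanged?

unchanged

Vantage best-responds to each possible Wexler move:
- Basic: Vantage compares -1, 6, 9, 6 and picks P3; Wexler would get 7.
- Deluxe: Vantage compares -1, 0, -2, -5 and picks P2; Wexler would get -6.
Wexler's induced payoffs are 7, -6, so Wexler commits to Basic. Subgame-perfect outcome: (P3, Basic) with payoffs (9, 7).
For the simultaneous game, intersect best replies.
Vantage's best replies: Basic→P3; Deluxe→P2.
Wexler's best replies: P1→Basic; P2→Basic; P3→Basic; P4→Basic.
The unique mutual best reply is (P3, Basic), giving (9, 7).
Vantage earns 9 sequentially versus 9 at the Nash outcome: unchanged.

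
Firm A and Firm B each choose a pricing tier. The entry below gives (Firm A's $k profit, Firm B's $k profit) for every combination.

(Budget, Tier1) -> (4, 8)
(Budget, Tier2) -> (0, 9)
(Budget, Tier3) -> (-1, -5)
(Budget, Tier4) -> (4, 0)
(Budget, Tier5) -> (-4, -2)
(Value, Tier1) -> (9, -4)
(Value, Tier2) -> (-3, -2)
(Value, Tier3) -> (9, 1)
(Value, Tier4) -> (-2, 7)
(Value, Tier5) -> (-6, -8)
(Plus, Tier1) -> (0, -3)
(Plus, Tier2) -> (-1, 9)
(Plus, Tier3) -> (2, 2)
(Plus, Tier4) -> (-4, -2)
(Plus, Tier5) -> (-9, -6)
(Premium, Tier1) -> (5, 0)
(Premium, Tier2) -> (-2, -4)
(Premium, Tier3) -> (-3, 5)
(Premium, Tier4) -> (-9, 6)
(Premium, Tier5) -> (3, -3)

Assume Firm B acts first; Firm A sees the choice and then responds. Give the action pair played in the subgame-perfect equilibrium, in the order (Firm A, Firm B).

(Budget, Tier2)

Firm A best-responds to each possible Firm B move:
- Tier1: Firm A compares 4, 9, 0, 5 and picks Value; Firm B would get -4.
- Tier2: Firm A compares 0, -3, -1, -2 and picks Budget; Firm B would get 9.
- Tier3: Firm A compares -1, 9, 2, -3 and picks Value; Firm B would get 1.
- Tier4: Firm A compares 4, -2, -4, -9 and picks Budget; Firm B would get 0.
- Tier5: Firm A compares -4, -6, -9, 3 and picks Premium; Firm B would get -3.
Firm B's induced payoffs are -4, 9, 1, 0, -3, so Firm B commits to Tier2. Subgame-perfect outcome: (Budget, Tier2) with payoffs (0, 9).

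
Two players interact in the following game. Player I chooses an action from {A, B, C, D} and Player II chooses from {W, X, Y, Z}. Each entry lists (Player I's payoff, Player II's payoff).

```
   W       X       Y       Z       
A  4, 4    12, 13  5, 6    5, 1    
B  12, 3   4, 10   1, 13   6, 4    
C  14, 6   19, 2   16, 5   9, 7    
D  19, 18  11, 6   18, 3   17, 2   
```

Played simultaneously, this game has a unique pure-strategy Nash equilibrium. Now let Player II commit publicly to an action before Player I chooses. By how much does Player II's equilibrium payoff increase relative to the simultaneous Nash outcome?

0

Player I best-responds to each possible Player II move:
- W: BR = D, leader payoff 18.
- X: BR = C, leader payoff 2.
- Y: BR = D, leader payoff 3.
- Z: BR = D, leader payoff 2.
Player II's induced payoffs are 18, 2, 3, 2, so Player II commits to W. Subgame-perfect outcome: (D, W) with payoffs (19, 18).
For the simultaneous game, intersect best replies.
Player I's best replies: W→D; X→C; Y→D; Z→D.
Player II's best replies: A→X; B→Y; C→Z; D→W.
Only (D, W) has each player best-responding; Nash payoffs (19, 18).
Player II's commitment gain: 18 − 18 = 0.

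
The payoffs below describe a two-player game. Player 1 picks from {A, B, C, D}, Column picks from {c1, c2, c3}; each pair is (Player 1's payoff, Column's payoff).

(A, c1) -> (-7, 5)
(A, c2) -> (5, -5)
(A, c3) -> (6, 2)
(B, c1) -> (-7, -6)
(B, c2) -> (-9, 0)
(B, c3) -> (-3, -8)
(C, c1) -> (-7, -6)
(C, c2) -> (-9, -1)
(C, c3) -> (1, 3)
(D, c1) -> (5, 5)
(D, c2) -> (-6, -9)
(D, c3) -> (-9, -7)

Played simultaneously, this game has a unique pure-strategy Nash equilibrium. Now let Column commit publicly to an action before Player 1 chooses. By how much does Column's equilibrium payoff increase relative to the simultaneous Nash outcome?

0

Solve by backward induction (Column leads).
- c1: BR = D, leader payoff 5.
- c2: BR = A, leader payoff -5.
- c3: BR = A, leader payoff 2.
Column's induced payoffs are 5, -5, 2, so Column commits to c1. Subgame-perfect outcome: (D, c1) with payoffs (5, 5).
Now find the simultaneous Nash equilibrium.
Player 1's best replies: c1→D; c2→A; c3→A.
Column's best replies: A→c1; B→c2; C→c3; D→c1.
Only (D, c1) has each player best-responding; Nash payoffs (5, 5).
Column's commitment gain: 5 − 5 = 0.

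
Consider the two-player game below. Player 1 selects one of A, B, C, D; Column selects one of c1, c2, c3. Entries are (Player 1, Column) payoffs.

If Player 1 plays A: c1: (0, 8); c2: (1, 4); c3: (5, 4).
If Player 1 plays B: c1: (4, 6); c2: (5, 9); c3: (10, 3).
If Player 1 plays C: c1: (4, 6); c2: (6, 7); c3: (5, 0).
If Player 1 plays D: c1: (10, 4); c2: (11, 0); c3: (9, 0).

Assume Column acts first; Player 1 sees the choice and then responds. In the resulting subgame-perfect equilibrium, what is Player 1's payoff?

10

Backward induction with Column moving first.
- c1: BR = D, leader payoff 4.
- c2: BR = D, leader payoff 0.
- c3: BR = B, leader payoff 3.
Maximizing over 4, 0, 3, Column chooses c1. Subgame-perfect outcome: (D, c1) with payoffs (10, 4).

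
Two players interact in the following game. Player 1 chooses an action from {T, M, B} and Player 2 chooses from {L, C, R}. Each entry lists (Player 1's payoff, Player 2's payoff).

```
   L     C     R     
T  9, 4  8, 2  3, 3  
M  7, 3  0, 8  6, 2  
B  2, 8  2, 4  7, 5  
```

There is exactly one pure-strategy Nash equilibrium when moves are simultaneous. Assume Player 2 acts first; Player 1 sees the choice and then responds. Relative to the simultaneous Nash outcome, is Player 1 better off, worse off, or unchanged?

worse off

Work backward from Player 1's decision.
- L → Player 1 plays T (best of 9, 7, 2); Player 2 gets 4.
- C → Player 1 plays T (best of 8, 0, 2); Player 2 gets 2.
- R → Player 1 plays B (best of 3, 6, 7); Player 2 gets 5.
Maximizing over 4, 2, 5, Player 2 chooses R. Subgame-perfect outcome: (B, R) with payoffs (7, 5).
Now find the simultaneous Nash equilibrium.
Player 1's best replies: L→T; C→T; R→B.
Player 2's best replies: T→L; M→C; B→L.
Only (T, L) has each player best-responding; Nash payoffs (9, 4).
Player 1 earns 7 sequentially versus 9 at the Nash outcome: worse off.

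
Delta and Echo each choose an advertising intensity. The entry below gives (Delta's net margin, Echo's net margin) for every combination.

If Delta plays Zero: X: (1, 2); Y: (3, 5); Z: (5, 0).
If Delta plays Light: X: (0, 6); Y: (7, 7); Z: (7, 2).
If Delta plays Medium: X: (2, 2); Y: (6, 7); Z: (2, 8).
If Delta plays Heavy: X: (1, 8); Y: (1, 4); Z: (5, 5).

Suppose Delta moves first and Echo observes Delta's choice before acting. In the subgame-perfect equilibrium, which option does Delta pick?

Solve by backward induction (Delta leads).
- Zero → Echo plays Y (best of 2, 5, 0); Delta gets 3.
- Light → Echo plays Y (best of 6, 7, 2); Delta gets 7.
- Medium → Echo plays Z (best of 2, 7, 8); Delta gets 2.
- Heavy → Echo plays X (best of 8, 4, 5); Delta gets 1.
Delta's induced payoffs are 3, 7, 2, 1, so Delta commits to Light. Subgame-perfect outcome: (Light, Y) with payoffs (7, 7).

Light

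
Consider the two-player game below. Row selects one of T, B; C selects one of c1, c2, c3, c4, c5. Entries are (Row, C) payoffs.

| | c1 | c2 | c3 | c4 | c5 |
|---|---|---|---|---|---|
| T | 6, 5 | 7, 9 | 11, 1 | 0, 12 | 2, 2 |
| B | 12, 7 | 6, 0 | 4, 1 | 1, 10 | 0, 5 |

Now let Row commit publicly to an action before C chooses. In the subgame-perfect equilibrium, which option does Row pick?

Solve by backward induction (Row leads).
- T: C compares 5, 9, 1, 12, 2 and picks c4; Row would get 0.
- B: C compares 7, 0, 1, 10, 5 and picks c4; Row would get 1.
Maximizing over 0, 1, Row chooses B. Subgame-perfect outcome: (B, c4) with payoffs (1, 10).

B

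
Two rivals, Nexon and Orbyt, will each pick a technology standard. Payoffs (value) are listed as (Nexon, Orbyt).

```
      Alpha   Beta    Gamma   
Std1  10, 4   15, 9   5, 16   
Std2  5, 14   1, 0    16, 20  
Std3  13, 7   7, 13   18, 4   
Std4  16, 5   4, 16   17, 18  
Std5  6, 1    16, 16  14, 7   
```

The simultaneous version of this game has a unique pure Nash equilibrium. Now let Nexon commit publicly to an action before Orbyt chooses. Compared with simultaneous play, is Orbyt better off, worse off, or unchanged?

Work backward from Orbyt's decision.
- Std1 → Orbyt plays Gamma (best of 4, 9, 16); Nexon gets 5.
- Std2 → Orbyt plays Gamma (best of 14, 0, 20); Nexon gets 16.
- Std3 → Orbyt plays Beta (best of 7, 13, 4); Nexon gets 7.
- Std4 → Orbyt plays Gamma (best of 5, 16, 18); Nexon gets 17.
- Std5 → Orbyt plays Beta (best of 1, 16, 7); Nexon gets 16.
Maximizing over 5, 16, 7, 17, 16, Nexon chooses Std4. Subgame-perfect outcome: (Std4, Gamma) with payoffs (17, 18).
Now find the simultaneous Nash equilibrium.
Nexon's best replies: Alpha→Std4; Beta→Std5; Gamma→Std3.
Orbyt's best replies: Std1→Gamma; Std2→Gamma; Std3→Beta; Std4→Gamma; Std5→Beta.
Only (Std5, Beta) has each player best-responding; Nash payoffs (16, 16).
Orbyt earns 18 sequentially versus 16 at the Nash outcome: better off.

better off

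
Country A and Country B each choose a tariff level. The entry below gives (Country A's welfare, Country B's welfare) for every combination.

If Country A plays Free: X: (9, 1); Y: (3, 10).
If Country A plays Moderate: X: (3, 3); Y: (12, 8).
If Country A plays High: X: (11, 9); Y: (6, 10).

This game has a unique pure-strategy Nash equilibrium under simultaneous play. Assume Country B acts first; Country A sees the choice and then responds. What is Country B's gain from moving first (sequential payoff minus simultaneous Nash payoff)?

Backward induction with Country B moving first.
- X → Country A plays High (best of 9, 3, 11); Country B gets 9.
- Y → Country A plays Moderate (best of 3, 12, 6); Country B gets 8.
Among 9, 8, the best is 9 at X. Subgame-perfect outcome: (High, X) with payoffs (11, 9).
Under simultaneous play:
Country A's best replies: X→High; Y→Moderate.
Country B's best replies: Free→Y; Moderate→Y; High→Y.
The unique mutual best reply is (Moderate, Y), giving (12, 8).
Country B's commitment gain: 9 − 8 = 1.

1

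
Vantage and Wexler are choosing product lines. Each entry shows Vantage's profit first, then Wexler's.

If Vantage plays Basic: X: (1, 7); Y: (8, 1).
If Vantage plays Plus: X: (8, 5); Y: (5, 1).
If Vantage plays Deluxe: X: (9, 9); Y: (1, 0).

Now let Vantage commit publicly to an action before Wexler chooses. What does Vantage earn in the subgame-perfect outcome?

9

Backward induction with Vantage moving first.
- Basic: BR = X, leader payoff 1.
- Plus: BR = X, leader payoff 8.
- Deluxe: BR = X, leader payoff 9.
Among 1, 8, 9, the best is 9 at Deluxe. Subgame-perfect outcome: (Deluxe, X) with payoffs (9, 9).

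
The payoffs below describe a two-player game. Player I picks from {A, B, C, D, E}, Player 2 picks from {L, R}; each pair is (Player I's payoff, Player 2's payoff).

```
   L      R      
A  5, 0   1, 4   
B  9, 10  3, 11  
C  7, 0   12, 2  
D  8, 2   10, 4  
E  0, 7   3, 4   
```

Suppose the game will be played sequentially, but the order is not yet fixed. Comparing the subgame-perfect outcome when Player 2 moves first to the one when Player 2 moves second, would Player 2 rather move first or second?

first

If Player I leads: Player 2's best replies are A→R, B→R, C→R, D→R, E→L; Player I's induced payoffs 1, 3, 12, 10, 0; outcome (C, R), payoffs (12, 2).
If Player 2 leads: Player I's best replies are L→B, R→C; Player 2's induced payoffs 10, 2; outcome (B, L), payoffs (9, 10).
Player 2 gets 10 moving first and 2 moving second, so Player 2 prefers to move first.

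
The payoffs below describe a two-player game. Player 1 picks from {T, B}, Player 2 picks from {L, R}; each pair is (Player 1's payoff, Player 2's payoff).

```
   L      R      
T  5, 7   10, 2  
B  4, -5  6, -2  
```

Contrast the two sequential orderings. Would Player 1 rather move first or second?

first

If Player 1 leads: Player 2's best replies are T→L, B→R; Player 1's induced payoffs 5, 6; outcome (B, R), payoffs (6, -2).
If Player 2 leads: Player 1's best replies are L→T, R→T; Player 2's induced payoffs 7, 2; outcome (T, L), payoffs (5, 7).
Player 1 gets 6 moving first and 5 moving second, so Player 1 prefers to move first.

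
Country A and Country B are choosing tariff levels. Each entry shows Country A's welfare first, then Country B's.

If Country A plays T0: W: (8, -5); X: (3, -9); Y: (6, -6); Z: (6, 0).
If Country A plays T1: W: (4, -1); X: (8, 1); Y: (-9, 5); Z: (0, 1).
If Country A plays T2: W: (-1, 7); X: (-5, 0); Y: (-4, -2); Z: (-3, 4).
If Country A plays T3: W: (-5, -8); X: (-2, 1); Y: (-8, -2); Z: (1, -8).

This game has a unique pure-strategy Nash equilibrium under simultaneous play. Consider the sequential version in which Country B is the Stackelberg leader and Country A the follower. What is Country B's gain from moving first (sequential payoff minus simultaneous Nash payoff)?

Backward induction with Country B moving first.
- W → Country A plays T0 (best of 8, 4, -1, -5); Country B gets -5.
- X → Country A plays T1 (best of 3, 8, -5, -2); Country B gets 1.
- Y → Country A plays T0 (best of 6, -9, -4, -8); Country B gets -6.
- Z → Country A plays T0 (best of 6, 0, -3, 1); Country B gets 0.
Among -5, 1, -6, 0, the best is 1 at X. Subgame-perfect outcome: (T1, X) with payoffs (8, 1).
Now find the simultaneous Nash equilibrium.
Country A's best replies: W→T0; X→T1; Y→T0; Z→T0.
Country B's best replies: T0→Z; T1→Y; T2→W; T3→X.
Only (T0, Z) has each player best-responding; Nash payoffs (6, 0).
Country B's commitment gain: 1 − 0 = 1.

1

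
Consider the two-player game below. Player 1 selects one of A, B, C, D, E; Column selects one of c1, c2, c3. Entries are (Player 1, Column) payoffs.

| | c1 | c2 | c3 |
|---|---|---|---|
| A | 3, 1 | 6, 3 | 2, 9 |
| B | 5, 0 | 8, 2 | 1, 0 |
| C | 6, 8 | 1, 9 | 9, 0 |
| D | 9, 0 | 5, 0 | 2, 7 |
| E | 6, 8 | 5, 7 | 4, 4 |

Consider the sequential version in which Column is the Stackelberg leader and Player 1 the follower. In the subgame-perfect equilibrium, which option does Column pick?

c2

Solve by backward induction (Column leads).
- c1: BR = D, leader payoff 0.
- c2: BR = B, leader payoff 2.
- c3: BR = C, leader payoff 0.
Among 0, 2, 0, the best is 2 at c2. Subgame-perfect outcome: (B, c2) with payoffs (8, 2).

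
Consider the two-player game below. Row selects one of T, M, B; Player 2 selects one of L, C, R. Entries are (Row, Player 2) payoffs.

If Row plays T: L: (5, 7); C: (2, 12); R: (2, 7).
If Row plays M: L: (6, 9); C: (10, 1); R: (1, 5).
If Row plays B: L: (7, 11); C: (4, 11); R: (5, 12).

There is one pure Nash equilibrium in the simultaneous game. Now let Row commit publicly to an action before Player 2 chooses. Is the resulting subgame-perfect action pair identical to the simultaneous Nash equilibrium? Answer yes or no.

Player 2 best-responds to each possible Row move:
- T: BR = C, leader payoff 2.
- M: BR = L, leader payoff 6.
- B: BR = R, leader payoff 5.
Maximizing over 2, 6, 5, Row chooses M. Subgame-perfect outcome: (M, L) with payoffs (6, 9).
For the simultaneous game, intersect best replies.
Row's best replies: L→B; C→M; R→B.
Player 2's best replies: T→C; M→L; B→R.
The unique mutual best reply is (B, R), giving (5, 12).
Sequential outcome (M, L) differs from the Nash profile (B, R).

no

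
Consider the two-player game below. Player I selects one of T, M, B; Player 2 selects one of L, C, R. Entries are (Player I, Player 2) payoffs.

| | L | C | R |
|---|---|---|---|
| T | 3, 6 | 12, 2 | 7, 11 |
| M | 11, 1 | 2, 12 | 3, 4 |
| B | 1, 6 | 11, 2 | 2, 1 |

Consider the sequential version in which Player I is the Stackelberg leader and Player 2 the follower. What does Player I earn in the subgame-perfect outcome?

Player 2 best-responds to each possible Player I move:
- T → Player 2 plays R (best of 6, 2, 11); Player I gets 7.
- M → Player 2 plays C (best of 1, 12, 4); Player I gets 2.
- B → Player 2 plays L (best of 6, 2, 1); Player I gets 1.
Player I's induced payoffs are 7, 2, 1, so Player I commits to T. Subgame-perfect outcome: (T, R) with payoffs (7, 11).

7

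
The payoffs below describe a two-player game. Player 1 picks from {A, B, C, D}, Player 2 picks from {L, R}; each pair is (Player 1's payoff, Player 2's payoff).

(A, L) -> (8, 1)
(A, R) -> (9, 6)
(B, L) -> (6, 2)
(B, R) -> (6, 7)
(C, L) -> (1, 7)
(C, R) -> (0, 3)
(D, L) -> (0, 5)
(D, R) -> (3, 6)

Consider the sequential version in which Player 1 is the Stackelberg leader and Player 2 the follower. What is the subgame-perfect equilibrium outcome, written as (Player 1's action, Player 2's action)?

(A, R)

Work backward from Player 2's decision.
- A → Player 2 plays R (best of 1, 6); Player 1 gets 9.
- B → Player 2 plays R (best of 2, 7); Player 1 gets 6.
- C → Player 2 plays L (best of 7, 3); Player 1 gets 1.
- D → Player 2 plays R (best of 5, 6); Player 1 gets 3.
Player 1's induced payoffs are 9, 6, 1, 3, so Player 1 commits to A. Subgame-perfect outcome: (A, R) with payoffs (9, 6).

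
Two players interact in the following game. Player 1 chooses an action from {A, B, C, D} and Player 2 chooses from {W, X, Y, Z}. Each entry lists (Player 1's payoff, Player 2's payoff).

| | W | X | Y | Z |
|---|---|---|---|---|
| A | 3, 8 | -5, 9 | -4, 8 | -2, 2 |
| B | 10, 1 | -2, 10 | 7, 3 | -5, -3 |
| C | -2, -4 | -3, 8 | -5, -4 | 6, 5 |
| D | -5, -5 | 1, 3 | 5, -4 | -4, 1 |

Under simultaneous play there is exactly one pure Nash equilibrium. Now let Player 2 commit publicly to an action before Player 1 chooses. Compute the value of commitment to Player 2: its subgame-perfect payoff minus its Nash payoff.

Backward induction with Player 2 moving first.
- W: Player 1 compares 3, 10, -2, -5 and picks B; Player 2 would get 1.
- X: Player 1 compares -5, -2, -3, 1 and picks D; Player 2 would get 3.
- Y: Player 1 compares -4, 7, -5, 5 and picks B; Player 2 would get 3.
- Z: Player 1 compares -2, -5, 6, -4 and picks C; Player 2 would get 5.
Player 2's induced payoffs are 1, 3, 3, 5, so Player 2 commits to Z. Subgame-perfect outcome: (C, Z) with payoffs (6, 5).
For the simultaneous game, intersect best replies.
Player 1's best replies: W→B; X→D; Y→B; Z→C.
Player 2's best replies: A→X; B→X; C→X; D→X.
The unique mutual best reply is (D, X), giving (1, 3).
Player 2's commitment gain: 5 − 3 = 2.

2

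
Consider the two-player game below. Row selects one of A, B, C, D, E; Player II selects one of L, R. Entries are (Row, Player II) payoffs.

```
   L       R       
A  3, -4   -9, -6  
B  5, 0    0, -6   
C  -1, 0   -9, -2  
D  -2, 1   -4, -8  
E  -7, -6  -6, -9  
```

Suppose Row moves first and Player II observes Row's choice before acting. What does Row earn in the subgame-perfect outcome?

5

Backward induction with Row moving first.
- A → Player II plays L (best of -4, -6); Row gets 3.
- B → Player II plays L (best of 0, -6); Row gets 5.
- C → Player II plays L (best of 0, -2); Row gets -1.
- D → Player II plays L (best of 1, -8); Row gets -2.
- E → Player II plays L (best of -6, -9); Row gets -7.
Among 3, 5, -1, -2, -7, the best is 5 at B. Subgame-perfect outcome: (B, L) with payoffs (5, 0).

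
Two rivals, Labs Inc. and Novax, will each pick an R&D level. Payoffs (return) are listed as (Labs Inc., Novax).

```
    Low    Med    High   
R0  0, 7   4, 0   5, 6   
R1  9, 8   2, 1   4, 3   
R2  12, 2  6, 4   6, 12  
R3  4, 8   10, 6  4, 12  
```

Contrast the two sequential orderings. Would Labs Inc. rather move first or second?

If Labs Inc. leads: Novax's best replies are R0→Low, R1→Low, R2→High, R3→High; Labs Inc.'s induced payoffs 0, 9, 6, 4; outcome (R1, Low), payoffs (9, 8).
If Novax leads: Labs Inc.'s best replies are Low→R2, Med→R3, High→R2; Novax's induced payoffs 2, 6, 12; outcome (R2, High), payoffs (6, 12).
Labs Inc. gets 9 moving first and 6 moving second, so Labs Inc. prefers to move first.

first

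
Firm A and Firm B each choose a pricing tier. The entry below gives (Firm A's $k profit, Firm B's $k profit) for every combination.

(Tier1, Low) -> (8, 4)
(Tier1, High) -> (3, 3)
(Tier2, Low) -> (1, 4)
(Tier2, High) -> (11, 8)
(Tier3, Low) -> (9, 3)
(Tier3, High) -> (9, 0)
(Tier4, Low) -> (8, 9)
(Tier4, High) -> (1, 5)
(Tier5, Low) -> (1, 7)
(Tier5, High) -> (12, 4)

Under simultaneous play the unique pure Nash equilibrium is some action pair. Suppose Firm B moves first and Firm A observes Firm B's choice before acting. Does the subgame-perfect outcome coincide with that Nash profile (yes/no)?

no

Backward induction with Firm B moving first.
- Low: BR = Tier3, leader payoff 3.
- High: BR = Tier5, leader payoff 4.
Firm B's induced payoffs are 3, 4, so Firm B commits to High. Subgame-perfect outcome: (Tier5, High) with payoffs (12, 4).
Under simultaneous play:
Firm A's best replies: Low→Tier3; High→Tier5.
Firm B's best replies: Tier1→Low; Tier2→High; Tier3→Low; Tier4→Low; Tier5→Low.
The unique mutual best reply is (Tier3, Low), giving (9, 3).
Sequential outcome (Tier5, High) differs from the Nash profile (Tier3, Low).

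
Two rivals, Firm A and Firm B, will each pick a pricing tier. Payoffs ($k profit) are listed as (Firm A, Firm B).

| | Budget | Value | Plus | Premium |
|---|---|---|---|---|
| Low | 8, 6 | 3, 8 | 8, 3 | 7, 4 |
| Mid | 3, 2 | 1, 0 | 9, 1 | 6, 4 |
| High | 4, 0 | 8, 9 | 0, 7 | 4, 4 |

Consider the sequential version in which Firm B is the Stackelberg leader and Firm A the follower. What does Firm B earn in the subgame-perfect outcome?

9

Work backward from Firm A's decision.
- Budget: BR = Low, leader payoff 6.
- Value: BR = High, leader payoff 9.
- Plus: BR = Mid, leader payoff 1.
- Premium: BR = Low, leader payoff 4.
Among 6, 9, 1, 4, the best is 9 at Value. Subgame-perfect outcome: (High, Value) with payoffs (8, 9).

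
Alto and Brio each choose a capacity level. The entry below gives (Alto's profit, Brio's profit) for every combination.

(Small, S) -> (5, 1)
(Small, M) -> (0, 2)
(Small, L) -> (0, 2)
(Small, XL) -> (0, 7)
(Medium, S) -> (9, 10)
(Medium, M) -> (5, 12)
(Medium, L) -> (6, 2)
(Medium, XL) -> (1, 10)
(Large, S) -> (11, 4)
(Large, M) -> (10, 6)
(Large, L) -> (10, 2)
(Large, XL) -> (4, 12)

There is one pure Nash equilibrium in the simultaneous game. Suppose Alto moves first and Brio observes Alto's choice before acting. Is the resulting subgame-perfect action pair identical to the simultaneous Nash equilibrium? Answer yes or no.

Brio best-responds to each possible Alto move:
- Small: BR = XL, leader payoff 0.
- Medium: BR = M, leader payoff 5.
- Large: BR = XL, leader payoff 4.
Alto's induced payoffs are 0, 5, 4, so Alto commits to Medium. Subgame-perfect outcome: (Medium, M) with payoffs (5, 12).
For the simultaneous game, intersect best replies.
Alto's best replies: S→Large; M→Large; L→Large; XL→Large.
Brio's best replies: Small→XL; Medium→M; Large→XL.
The unique mutual best reply is (Large, XL), giving (4, 12).
Sequential outcome (Medium, M) differs from the Nash profile (Large, XL).

no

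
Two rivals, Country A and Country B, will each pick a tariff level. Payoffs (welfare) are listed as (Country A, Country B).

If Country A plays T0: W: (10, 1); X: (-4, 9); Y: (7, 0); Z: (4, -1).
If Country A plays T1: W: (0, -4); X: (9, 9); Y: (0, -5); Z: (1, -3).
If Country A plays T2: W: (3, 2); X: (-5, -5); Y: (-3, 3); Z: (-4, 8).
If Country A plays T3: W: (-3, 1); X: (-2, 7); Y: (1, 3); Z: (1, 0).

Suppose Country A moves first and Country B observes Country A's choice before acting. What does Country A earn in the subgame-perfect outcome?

9

Country B best-responds to each possible Country A move:
- T0: BR = X, leader payoff -4.
- T1: BR = X, leader payoff 9.
- T2: BR = Z, leader payoff -4.
- T3: BR = X, leader payoff -2.
Maximizing over -4, 9, -4, -2, Country A chooses T1. Subgame-perfect outcome: (T1, X) with payoffs (9, 9).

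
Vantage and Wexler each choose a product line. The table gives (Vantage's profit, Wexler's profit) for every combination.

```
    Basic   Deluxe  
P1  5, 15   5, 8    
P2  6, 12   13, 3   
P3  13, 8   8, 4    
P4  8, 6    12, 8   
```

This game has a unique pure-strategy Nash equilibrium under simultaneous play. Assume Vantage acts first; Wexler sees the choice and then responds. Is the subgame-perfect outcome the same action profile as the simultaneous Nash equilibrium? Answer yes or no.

yes

Wexler best-responds to each possible Vantage move:
- P1: Wexler compares 15, 8 and picks Basic; Vantage would get 5.
- P2: Wexler compares 12, 3 and picks Basic; Vantage would get 6.
- P3: Wexler compares 8, 4 and picks Basic; Vantage would get 13.
- P4: Wexler compares 6, 8 and picks Deluxe; Vantage would get 12.
Vantage's induced payoffs are 5, 6, 13, 12, so Vantage commits to P3. Subgame-perfect outcome: (P3, Basic) with payoffs (13, 8).
For the simultaneous game, intersect best replies.
Vantage's best replies: Basic→P3; Deluxe→P2.
Wexler's best replies: P1→Basic; P2→Basic; P3→Basic; P4→Deluxe.
The unique mutual best reply is (P3, Basic), giving (13, 8).
Sequential outcome (P3, Basic) coincides with the Nash profile (P3, Basic).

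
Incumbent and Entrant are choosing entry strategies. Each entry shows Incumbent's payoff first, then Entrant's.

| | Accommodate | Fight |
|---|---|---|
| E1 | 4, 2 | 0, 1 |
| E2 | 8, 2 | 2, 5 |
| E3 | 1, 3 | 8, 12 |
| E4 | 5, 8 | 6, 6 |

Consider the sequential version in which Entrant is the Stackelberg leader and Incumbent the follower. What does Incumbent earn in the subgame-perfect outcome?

Backward induction with Entrant moving first.
- Accommodate → Incumbent plays E2 (best of 4, 8, 1, 5); Entrant gets 2.
- Fight → Incumbent plays E3 (best of 0, 2, 8, 6); Entrant gets 12.
Maximizing over 2, 12, Entrant chooses Fight. Subgame-perfect outcome: (E3, Fight) with payoffs (8, 12).

8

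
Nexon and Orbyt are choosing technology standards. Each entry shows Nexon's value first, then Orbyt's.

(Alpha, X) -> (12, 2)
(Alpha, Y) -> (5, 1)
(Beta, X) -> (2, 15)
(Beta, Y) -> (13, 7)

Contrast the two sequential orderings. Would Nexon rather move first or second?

If Nexon leads: Orbyt's best replies are Alpha→X, Beta→X; Nexon's induced payoffs 12, 2; outcome (Alpha, X), payoffs (12, 2).
If Orbyt leads: Nexon's best replies are X→Alpha, Y→Beta; Orbyt's induced payoffs 2, 7; outcome (Beta, Y), payoffs (13, 7).
Nexon gets 12 moving first and 13 moving second, so Nexon prefers to move second.

second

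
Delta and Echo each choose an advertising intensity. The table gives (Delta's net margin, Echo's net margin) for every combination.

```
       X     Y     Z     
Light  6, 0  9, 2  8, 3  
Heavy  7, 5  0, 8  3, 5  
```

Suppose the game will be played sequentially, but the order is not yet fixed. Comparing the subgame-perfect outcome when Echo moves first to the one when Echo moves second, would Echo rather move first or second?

first

If Delta leads: Echo's best replies are Light→Z, Heavy→Y; Delta's induced payoffs 8, 0; outcome (Light, Z), payoffs (8, 3).
If Echo leads: Delta's best replies are X→Heavy, Y→Light, Z→Light; Echo's induced payoffs 5, 2, 3; outcome (Heavy, X), payoffs (7, 5).
Echo gets 5 moving first and 3 moving second, so Echo prefers to move first.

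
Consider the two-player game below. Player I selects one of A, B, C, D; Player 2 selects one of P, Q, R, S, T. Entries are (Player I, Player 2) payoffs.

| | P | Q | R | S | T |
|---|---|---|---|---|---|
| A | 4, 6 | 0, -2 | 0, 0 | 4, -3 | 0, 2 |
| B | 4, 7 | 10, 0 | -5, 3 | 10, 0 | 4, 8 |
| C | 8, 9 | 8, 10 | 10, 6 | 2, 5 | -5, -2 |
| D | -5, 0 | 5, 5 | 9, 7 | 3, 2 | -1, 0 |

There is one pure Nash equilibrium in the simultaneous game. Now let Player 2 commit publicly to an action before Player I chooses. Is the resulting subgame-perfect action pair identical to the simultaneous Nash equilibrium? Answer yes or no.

no

Solve by backward induction (Player 2 leads).
- P → Player I plays C (best of 4, 4, 8, -5); Player 2 gets 9.
- Q → Player I plays B (best of 0, 10, 8, 5); Player 2 gets 0.
- R → Player I plays C (best of 0, -5, 10, 9); Player 2 gets 6.
- S → Player I plays B (best of 4, 10, 2, 3); Player 2 gets 0.
- T → Player I plays B (best of 0, 4, -5, -1); Player 2 gets 8.
Player 2's induced payoffs are 9, 0, 6, 0, 8, so Player 2 commits to P. Subgame-perfect outcome: (C, P) with payoffs (8, 9).
For the simultaneous game, intersect best replies.
Player I's best replies: P→C; Q→B; R→C; S→B; T→B.
Player 2's best replies: A→P; B→T; C→Q; D→R.
Only (B, T) has each player best-responding; Nash payoffs (4, 8).
Sequential outcome (C, P) differs from the Nash profile (B, T).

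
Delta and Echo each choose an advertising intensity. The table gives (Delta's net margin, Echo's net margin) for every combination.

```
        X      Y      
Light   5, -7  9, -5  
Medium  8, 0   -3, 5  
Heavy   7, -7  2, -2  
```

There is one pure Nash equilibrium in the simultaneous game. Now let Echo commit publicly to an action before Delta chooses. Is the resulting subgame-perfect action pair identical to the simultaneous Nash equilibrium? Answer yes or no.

no

Work backward from Delta's decision.
- X: BR = Medium, leader payoff 0.
- Y: BR = Light, leader payoff -5.
Echo's induced payoffs are 0, -5, so Echo commits to X. Subgame-perfect outcome: (Medium, X) with payoffs (8, 0).
For the simultaneous game, intersect best replies.
Delta's best replies: X→Medium; Y→Light.
Echo's best replies: Light→Y; Medium→Y; Heavy→Y.
Only (Light, Y) has each player best-responding; Nash payoffs (9, -5).
Sequential outcome (Medium, X) differs from the Nash profile (Light, Y).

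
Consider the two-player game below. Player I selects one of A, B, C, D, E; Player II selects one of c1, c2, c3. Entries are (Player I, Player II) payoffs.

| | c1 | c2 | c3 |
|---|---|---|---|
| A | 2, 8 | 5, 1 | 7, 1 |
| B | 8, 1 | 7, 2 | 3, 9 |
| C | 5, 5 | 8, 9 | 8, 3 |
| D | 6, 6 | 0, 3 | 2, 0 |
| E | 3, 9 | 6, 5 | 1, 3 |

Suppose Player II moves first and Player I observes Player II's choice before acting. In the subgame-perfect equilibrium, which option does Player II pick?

c2

Backward induction with Player II moving first.
- c1 → Player I plays B (best of 2, 8, 5, 6, 3); Player II gets 1.
- c2 → Player I plays C (best of 5, 7, 8, 0, 6); Player II gets 9.
- c3 → Player I plays C (best of 7, 3, 8, 2, 1); Player II gets 3.
Maximizing over 1, 9, 3, Player II chooses c2. Subgame-perfect outcome: (C, c2) with payoffs (8, 9).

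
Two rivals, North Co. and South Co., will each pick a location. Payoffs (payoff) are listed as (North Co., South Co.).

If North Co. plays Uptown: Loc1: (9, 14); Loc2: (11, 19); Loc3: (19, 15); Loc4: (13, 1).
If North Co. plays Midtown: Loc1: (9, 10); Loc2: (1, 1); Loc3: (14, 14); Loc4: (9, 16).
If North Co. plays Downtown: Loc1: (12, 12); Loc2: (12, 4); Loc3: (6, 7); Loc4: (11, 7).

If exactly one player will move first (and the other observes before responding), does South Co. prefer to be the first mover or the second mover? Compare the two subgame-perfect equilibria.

If North Co. leads: South Co.'s best replies are Uptown→Loc2, Midtown→Loc4, Downtown→Loc1; North Co.'s induced payoffs 11, 9, 12; outcome (Downtown, Loc1), payoffs (12, 12).
If South Co. leads: North Co.'s best replies are Loc1→Downtown, Loc2→Downtown, Loc3→Uptown, Loc4→Uptown; South Co.'s induced payoffs 12, 4, 15, 1; outcome (Uptown, Loc3), payoffs (19, 15).
South Co. gets 15 moving first and 12 moving second, so South Co. prefers to move first.

first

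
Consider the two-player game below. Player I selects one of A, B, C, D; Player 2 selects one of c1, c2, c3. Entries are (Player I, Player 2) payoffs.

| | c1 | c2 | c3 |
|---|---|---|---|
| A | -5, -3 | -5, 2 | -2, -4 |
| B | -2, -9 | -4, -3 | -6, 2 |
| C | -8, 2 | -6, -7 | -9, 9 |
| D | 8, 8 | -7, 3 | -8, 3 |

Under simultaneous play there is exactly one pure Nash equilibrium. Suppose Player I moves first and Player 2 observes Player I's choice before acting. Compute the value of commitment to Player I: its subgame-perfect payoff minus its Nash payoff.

Work backward from Player 2's decision.
- A: Player 2 compares -3, 2, -4 and picks c2; Player I would get -5.
- B: Player 2 compares -9, -3, 2 and picks c3; Player I would get -6.
- C: Player 2 compares 2, -7, 9 and picks c3; Player I would get -9.
- D: Player 2 compares 8, 3, 3 and picks c1; Player I would get 8.
Among -5, -6, -9, 8, the best is 8 at D. Subgame-perfect outcome: (D, c1) with payoffs (8, 8).
For the simultaneous game, intersect best replies.
Player I's best replies: c1→D; c2→B; c3→A.
Player 2's best replies: A→c2; B→c3; C→c3; D→c1.
Only (D, c1) has each player best-responding; Nash payoffs (8, 8).
Player I's commitment gain: 8 − 8 = 0.

0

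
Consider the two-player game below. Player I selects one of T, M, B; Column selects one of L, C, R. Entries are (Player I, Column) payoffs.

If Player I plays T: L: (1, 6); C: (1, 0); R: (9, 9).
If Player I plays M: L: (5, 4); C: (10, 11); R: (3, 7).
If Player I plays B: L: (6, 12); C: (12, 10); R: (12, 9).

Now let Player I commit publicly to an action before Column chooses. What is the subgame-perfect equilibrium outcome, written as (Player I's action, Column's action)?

(M, C)

Backward induction with Player I moving first.
- T: BR = R, leader payoff 9.
- M: BR = C, leader payoff 10.
- B: BR = L, leader payoff 6.
Among 9, 10, 6, the best is 10 at M. Subgame-perfect outcome: (M, C) with payoffs (10, 11).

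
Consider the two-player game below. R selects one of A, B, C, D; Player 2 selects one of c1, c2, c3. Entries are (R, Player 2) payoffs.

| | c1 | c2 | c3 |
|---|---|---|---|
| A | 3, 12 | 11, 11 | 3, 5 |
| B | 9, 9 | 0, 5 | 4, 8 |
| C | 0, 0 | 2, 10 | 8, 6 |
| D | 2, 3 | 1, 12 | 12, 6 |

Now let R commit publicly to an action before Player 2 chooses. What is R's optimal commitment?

B

Backward induction with R moving first.
- A → Player 2 plays c1 (best of 12, 11, 5); R gets 3.
- B → Player 2 plays c1 (best of 9, 5, 8); R gets 9.
- C → Player 2 plays c2 (best of 0, 10, 6); R gets 2.
- D → Player 2 plays c2 (best of 3, 12, 6); R gets 1.
R's induced payoffs are 3, 9, 2, 1, so R commits to B. Subgame-perfect outcome: (B, c1) with payoffs (9, 9).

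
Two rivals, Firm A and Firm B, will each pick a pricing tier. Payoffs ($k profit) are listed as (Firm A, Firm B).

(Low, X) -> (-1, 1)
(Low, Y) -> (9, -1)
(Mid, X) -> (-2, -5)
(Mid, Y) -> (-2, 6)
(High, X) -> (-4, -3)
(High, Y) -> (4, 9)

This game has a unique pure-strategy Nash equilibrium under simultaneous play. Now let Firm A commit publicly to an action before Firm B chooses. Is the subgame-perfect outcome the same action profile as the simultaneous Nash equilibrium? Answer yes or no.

Firm B best-responds to each possible Firm A move:
- Low: Firm B compares 1, -1 and picks X; Firm A would get -1.
- Mid: Firm B compares -5, 6 and picks Y; Firm A would get -2.
- High: Firm B compares -3, 9 and picks Y; Firm A would get 4.
Maximizing over -1, -2, 4, Firm A chooses High. Subgame-perfect outcome: (High, Y) with payoffs (4, 9).
For the simultaneous game, intersect best replies.
Firm A's best replies: X→Low; Y→Low.
Firm B's best replies: Low→X; Mid→Y; High→Y.
The unique mutual best reply is (Low, X), giving (-1, 1).
Sequential outcome (High, Y) differs from the Nash profile (Low, X).

no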